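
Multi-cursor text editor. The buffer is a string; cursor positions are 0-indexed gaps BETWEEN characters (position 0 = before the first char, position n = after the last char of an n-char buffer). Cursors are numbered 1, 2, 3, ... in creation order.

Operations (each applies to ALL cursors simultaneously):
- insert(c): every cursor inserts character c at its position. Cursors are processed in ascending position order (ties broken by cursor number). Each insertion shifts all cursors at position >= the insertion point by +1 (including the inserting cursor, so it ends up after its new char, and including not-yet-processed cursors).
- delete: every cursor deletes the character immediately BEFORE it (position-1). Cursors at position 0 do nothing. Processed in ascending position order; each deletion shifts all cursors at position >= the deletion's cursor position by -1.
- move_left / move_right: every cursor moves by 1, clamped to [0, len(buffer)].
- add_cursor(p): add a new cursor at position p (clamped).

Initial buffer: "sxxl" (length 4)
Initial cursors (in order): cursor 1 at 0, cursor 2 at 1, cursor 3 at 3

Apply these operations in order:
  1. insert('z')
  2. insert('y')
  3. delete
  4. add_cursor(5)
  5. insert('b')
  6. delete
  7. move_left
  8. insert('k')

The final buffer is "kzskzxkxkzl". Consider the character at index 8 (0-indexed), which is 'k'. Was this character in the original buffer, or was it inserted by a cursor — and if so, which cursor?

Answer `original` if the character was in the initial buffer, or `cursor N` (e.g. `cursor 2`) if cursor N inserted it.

After op 1 (insert('z')): buffer="zszxxzl" (len 7), cursors c1@1 c2@3 c3@6, authorship 1.2..3.
After op 2 (insert('y')): buffer="zyszyxxzyl" (len 10), cursors c1@2 c2@5 c3@9, authorship 11.22..33.
After op 3 (delete): buffer="zszxxzl" (len 7), cursors c1@1 c2@3 c3@6, authorship 1.2..3.
After op 4 (add_cursor(5)): buffer="zszxxzl" (len 7), cursors c1@1 c2@3 c4@5 c3@6, authorship 1.2..3.
After op 5 (insert('b')): buffer="zbszbxxbzbl" (len 11), cursors c1@2 c2@5 c4@8 c3@10, authorship 11.22..433.
After op 6 (delete): buffer="zszxxzl" (len 7), cursors c1@1 c2@3 c4@5 c3@6, authorship 1.2..3.
After op 7 (move_left): buffer="zszxxzl" (len 7), cursors c1@0 c2@2 c4@4 c3@5, authorship 1.2..3.
After op 8 (insert('k')): buffer="kzskzxkxkzl" (len 11), cursors c1@1 c2@4 c4@7 c3@9, authorship 11.22.4.33.
Authorship (.=original, N=cursor N): 1 1 . 2 2 . 4 . 3 3 .
Index 8: author = 3

Answer: cursor 3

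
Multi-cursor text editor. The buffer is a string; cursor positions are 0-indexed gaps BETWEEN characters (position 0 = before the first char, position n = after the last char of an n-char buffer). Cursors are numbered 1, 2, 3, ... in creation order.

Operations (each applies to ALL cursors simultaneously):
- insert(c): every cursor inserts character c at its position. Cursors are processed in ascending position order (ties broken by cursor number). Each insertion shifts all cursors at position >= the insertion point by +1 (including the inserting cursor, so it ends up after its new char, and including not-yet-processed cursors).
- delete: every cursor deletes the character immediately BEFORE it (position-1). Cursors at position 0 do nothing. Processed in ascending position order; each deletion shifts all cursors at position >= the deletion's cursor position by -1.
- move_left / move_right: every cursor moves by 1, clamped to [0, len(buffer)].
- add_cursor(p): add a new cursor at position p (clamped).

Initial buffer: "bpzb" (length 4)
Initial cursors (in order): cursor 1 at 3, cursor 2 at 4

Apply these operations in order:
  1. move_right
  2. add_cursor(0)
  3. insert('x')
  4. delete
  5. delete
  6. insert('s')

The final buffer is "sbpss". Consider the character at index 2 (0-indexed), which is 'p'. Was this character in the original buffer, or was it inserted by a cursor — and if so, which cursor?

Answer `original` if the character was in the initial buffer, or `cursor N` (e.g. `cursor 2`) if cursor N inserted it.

Answer: original

Derivation:
After op 1 (move_right): buffer="bpzb" (len 4), cursors c1@4 c2@4, authorship ....
After op 2 (add_cursor(0)): buffer="bpzb" (len 4), cursors c3@0 c1@4 c2@4, authorship ....
After op 3 (insert('x')): buffer="xbpzbxx" (len 7), cursors c3@1 c1@7 c2@7, authorship 3....12
After op 4 (delete): buffer="bpzb" (len 4), cursors c3@0 c1@4 c2@4, authorship ....
After op 5 (delete): buffer="bp" (len 2), cursors c3@0 c1@2 c2@2, authorship ..
After op 6 (insert('s')): buffer="sbpss" (len 5), cursors c3@1 c1@5 c2@5, authorship 3..12
Authorship (.=original, N=cursor N): 3 . . 1 2
Index 2: author = original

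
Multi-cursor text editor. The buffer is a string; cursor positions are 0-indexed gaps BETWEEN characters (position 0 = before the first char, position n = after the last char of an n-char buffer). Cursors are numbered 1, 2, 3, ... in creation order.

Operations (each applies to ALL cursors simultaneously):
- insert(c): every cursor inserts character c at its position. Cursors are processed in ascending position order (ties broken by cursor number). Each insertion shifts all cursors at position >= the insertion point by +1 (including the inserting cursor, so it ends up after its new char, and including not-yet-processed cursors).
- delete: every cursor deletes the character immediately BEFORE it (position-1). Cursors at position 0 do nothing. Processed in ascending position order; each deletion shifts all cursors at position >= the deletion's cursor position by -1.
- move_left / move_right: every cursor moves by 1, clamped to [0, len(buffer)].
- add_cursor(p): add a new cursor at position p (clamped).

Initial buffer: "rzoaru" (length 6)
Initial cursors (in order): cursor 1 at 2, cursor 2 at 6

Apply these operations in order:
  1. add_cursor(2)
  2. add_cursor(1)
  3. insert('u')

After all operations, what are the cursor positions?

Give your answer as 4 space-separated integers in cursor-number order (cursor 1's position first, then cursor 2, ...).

Answer: 5 10 5 2

Derivation:
After op 1 (add_cursor(2)): buffer="rzoaru" (len 6), cursors c1@2 c3@2 c2@6, authorship ......
After op 2 (add_cursor(1)): buffer="rzoaru" (len 6), cursors c4@1 c1@2 c3@2 c2@6, authorship ......
After op 3 (insert('u')): buffer="ruzuuoaruu" (len 10), cursors c4@2 c1@5 c3@5 c2@10, authorship .4.13....2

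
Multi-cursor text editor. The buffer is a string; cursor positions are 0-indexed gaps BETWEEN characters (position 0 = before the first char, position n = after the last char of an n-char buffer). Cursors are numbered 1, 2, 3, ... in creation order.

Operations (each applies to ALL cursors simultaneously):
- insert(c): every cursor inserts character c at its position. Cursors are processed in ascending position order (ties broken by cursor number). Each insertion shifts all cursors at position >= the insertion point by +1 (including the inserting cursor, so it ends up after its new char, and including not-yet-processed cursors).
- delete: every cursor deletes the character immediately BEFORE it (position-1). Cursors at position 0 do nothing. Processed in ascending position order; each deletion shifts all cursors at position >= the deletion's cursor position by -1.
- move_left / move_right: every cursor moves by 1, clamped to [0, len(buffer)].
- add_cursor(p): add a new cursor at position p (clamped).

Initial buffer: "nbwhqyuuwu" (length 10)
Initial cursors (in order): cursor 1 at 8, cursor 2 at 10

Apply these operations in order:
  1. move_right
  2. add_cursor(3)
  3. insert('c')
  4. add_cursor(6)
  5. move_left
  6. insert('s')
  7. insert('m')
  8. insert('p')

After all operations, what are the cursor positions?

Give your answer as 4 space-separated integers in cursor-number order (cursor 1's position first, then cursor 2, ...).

Answer: 19 24 6 11

Derivation:
After op 1 (move_right): buffer="nbwhqyuuwu" (len 10), cursors c1@9 c2@10, authorship ..........
After op 2 (add_cursor(3)): buffer="nbwhqyuuwu" (len 10), cursors c3@3 c1@9 c2@10, authorship ..........
After op 3 (insert('c')): buffer="nbwchqyuuwcuc" (len 13), cursors c3@4 c1@11 c2@13, authorship ...3......1.2
After op 4 (add_cursor(6)): buffer="nbwchqyuuwcuc" (len 13), cursors c3@4 c4@6 c1@11 c2@13, authorship ...3......1.2
After op 5 (move_left): buffer="nbwchqyuuwcuc" (len 13), cursors c3@3 c4@5 c1@10 c2@12, authorship ...3......1.2
After op 6 (insert('s')): buffer="nbwschsqyuuwscusc" (len 17), cursors c3@4 c4@7 c1@13 c2@16, authorship ...33.4.....11.22
After op 7 (insert('m')): buffer="nbwsmchsmqyuuwsmcusmc" (len 21), cursors c3@5 c4@9 c1@16 c2@20, authorship ...333.44.....111.222
After op 8 (insert('p')): buffer="nbwsmpchsmpqyuuwsmpcusmpc" (len 25), cursors c3@6 c4@11 c1@19 c2@24, authorship ...3333.444.....1111.2222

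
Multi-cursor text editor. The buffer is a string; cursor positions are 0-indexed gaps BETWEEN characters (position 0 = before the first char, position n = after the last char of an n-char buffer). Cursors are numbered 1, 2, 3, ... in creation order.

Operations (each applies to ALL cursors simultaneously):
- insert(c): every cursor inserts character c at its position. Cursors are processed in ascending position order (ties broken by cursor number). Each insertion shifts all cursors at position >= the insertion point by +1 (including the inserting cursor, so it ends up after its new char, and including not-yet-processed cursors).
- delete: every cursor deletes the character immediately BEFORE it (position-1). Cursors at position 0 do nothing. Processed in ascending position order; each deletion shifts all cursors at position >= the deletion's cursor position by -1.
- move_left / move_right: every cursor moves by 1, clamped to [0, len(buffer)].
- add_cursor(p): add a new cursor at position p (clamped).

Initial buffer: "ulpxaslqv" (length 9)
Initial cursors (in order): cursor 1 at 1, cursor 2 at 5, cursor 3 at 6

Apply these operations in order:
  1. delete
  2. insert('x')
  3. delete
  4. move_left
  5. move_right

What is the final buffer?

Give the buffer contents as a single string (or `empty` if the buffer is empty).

Answer: lpxlqv

Derivation:
After op 1 (delete): buffer="lpxlqv" (len 6), cursors c1@0 c2@3 c3@3, authorship ......
After op 2 (insert('x')): buffer="xlpxxxlqv" (len 9), cursors c1@1 c2@6 c3@6, authorship 1...23...
After op 3 (delete): buffer="lpxlqv" (len 6), cursors c1@0 c2@3 c3@3, authorship ......
After op 4 (move_left): buffer="lpxlqv" (len 6), cursors c1@0 c2@2 c3@2, authorship ......
After op 5 (move_right): buffer="lpxlqv" (len 6), cursors c1@1 c2@3 c3@3, authorship ......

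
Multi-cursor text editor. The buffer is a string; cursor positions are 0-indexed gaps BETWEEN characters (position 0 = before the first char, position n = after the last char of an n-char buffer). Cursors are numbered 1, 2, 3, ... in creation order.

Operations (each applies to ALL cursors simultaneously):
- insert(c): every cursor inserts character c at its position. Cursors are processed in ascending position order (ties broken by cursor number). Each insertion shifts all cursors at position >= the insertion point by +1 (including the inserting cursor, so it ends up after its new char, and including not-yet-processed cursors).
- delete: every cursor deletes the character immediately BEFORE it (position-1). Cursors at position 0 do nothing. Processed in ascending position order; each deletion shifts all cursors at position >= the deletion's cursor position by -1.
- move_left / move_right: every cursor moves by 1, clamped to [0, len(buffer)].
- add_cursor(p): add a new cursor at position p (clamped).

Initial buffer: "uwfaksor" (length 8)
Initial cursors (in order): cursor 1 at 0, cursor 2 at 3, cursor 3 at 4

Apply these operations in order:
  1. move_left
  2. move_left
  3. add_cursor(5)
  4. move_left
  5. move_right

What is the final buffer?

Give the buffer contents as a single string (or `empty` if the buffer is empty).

After op 1 (move_left): buffer="uwfaksor" (len 8), cursors c1@0 c2@2 c3@3, authorship ........
After op 2 (move_left): buffer="uwfaksor" (len 8), cursors c1@0 c2@1 c3@2, authorship ........
After op 3 (add_cursor(5)): buffer="uwfaksor" (len 8), cursors c1@0 c2@1 c3@2 c4@5, authorship ........
After op 4 (move_left): buffer="uwfaksor" (len 8), cursors c1@0 c2@0 c3@1 c4@4, authorship ........
After op 5 (move_right): buffer="uwfaksor" (len 8), cursors c1@1 c2@1 c3@2 c4@5, authorship ........

Answer: uwfaksor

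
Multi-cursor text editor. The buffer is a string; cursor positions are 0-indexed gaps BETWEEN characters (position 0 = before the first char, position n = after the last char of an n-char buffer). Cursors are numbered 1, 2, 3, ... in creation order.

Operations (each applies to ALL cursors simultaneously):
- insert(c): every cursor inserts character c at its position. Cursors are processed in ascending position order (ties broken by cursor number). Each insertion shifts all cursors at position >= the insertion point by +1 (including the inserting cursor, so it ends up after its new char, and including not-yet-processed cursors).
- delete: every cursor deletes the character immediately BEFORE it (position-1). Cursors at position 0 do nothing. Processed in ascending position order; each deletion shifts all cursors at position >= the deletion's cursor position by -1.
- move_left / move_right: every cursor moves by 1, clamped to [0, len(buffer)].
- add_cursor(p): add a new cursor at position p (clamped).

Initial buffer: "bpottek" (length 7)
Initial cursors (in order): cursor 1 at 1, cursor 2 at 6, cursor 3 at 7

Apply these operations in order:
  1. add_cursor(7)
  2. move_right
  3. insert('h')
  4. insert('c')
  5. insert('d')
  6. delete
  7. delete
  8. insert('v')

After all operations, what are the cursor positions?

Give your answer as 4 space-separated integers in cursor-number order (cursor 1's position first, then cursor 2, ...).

Answer: 4 15 15 15

Derivation:
After op 1 (add_cursor(7)): buffer="bpottek" (len 7), cursors c1@1 c2@6 c3@7 c4@7, authorship .......
After op 2 (move_right): buffer="bpottek" (len 7), cursors c1@2 c2@7 c3@7 c4@7, authorship .......
After op 3 (insert('h')): buffer="bphottekhhh" (len 11), cursors c1@3 c2@11 c3@11 c4@11, authorship ..1.....234
After op 4 (insert('c')): buffer="bphcottekhhhccc" (len 15), cursors c1@4 c2@15 c3@15 c4@15, authorship ..11.....234234
After op 5 (insert('d')): buffer="bphcdottekhhhcccddd" (len 19), cursors c1@5 c2@19 c3@19 c4@19, authorship ..111.....234234234
After op 6 (delete): buffer="bphcottekhhhccc" (len 15), cursors c1@4 c2@15 c3@15 c4@15, authorship ..11.....234234
After op 7 (delete): buffer="bphottekhhh" (len 11), cursors c1@3 c2@11 c3@11 c4@11, authorship ..1.....234
After op 8 (insert('v')): buffer="bphvottekhhhvvv" (len 15), cursors c1@4 c2@15 c3@15 c4@15, authorship ..11.....234234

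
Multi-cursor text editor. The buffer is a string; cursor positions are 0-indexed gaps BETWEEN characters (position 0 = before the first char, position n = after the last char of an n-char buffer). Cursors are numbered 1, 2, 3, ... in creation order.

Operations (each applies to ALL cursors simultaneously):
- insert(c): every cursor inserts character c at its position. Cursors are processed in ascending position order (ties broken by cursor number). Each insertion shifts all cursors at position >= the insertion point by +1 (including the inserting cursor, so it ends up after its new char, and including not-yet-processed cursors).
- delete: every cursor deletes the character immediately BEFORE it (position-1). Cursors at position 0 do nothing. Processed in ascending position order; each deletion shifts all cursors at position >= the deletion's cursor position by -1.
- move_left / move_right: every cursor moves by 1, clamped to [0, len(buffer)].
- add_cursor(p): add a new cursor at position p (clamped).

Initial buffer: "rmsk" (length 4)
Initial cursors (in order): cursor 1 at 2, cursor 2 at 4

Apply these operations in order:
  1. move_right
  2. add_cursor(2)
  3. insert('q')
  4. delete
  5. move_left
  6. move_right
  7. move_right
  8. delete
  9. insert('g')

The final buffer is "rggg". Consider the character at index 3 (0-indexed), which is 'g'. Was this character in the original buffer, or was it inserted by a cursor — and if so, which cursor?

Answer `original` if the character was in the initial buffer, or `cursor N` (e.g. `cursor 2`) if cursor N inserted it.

Answer: cursor 3

Derivation:
After op 1 (move_right): buffer="rmsk" (len 4), cursors c1@3 c2@4, authorship ....
After op 2 (add_cursor(2)): buffer="rmsk" (len 4), cursors c3@2 c1@3 c2@4, authorship ....
After op 3 (insert('q')): buffer="rmqsqkq" (len 7), cursors c3@3 c1@5 c2@7, authorship ..3.1.2
After op 4 (delete): buffer="rmsk" (len 4), cursors c3@2 c1@3 c2@4, authorship ....
After op 5 (move_left): buffer="rmsk" (len 4), cursors c3@1 c1@2 c2@3, authorship ....
After op 6 (move_right): buffer="rmsk" (len 4), cursors c3@2 c1@3 c2@4, authorship ....
After op 7 (move_right): buffer="rmsk" (len 4), cursors c3@3 c1@4 c2@4, authorship ....
After op 8 (delete): buffer="r" (len 1), cursors c1@1 c2@1 c3@1, authorship .
After op 9 (insert('g')): buffer="rggg" (len 4), cursors c1@4 c2@4 c3@4, authorship .123
Authorship (.=original, N=cursor N): . 1 2 3
Index 3: author = 3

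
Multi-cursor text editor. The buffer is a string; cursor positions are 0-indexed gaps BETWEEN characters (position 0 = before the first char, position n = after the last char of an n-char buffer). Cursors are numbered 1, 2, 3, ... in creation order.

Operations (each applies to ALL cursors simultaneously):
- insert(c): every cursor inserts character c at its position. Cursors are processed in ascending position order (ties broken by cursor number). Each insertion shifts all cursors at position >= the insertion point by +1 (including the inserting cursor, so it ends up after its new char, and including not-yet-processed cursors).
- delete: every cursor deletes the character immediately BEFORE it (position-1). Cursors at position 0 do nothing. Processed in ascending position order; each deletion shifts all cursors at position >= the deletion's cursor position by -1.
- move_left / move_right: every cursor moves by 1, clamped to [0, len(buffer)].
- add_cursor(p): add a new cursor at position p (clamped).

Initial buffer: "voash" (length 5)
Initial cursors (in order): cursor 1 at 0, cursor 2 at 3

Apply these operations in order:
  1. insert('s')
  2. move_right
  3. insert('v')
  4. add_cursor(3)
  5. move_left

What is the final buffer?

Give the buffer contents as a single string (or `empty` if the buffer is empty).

After op 1 (insert('s')): buffer="svoassh" (len 7), cursors c1@1 c2@5, authorship 1...2..
After op 2 (move_right): buffer="svoassh" (len 7), cursors c1@2 c2@6, authorship 1...2..
After op 3 (insert('v')): buffer="svvoassvh" (len 9), cursors c1@3 c2@8, authorship 1.1..2.2.
After op 4 (add_cursor(3)): buffer="svvoassvh" (len 9), cursors c1@3 c3@3 c2@8, authorship 1.1..2.2.
After op 5 (move_left): buffer="svvoassvh" (len 9), cursors c1@2 c3@2 c2@7, authorship 1.1..2.2.

Answer: svvoassvh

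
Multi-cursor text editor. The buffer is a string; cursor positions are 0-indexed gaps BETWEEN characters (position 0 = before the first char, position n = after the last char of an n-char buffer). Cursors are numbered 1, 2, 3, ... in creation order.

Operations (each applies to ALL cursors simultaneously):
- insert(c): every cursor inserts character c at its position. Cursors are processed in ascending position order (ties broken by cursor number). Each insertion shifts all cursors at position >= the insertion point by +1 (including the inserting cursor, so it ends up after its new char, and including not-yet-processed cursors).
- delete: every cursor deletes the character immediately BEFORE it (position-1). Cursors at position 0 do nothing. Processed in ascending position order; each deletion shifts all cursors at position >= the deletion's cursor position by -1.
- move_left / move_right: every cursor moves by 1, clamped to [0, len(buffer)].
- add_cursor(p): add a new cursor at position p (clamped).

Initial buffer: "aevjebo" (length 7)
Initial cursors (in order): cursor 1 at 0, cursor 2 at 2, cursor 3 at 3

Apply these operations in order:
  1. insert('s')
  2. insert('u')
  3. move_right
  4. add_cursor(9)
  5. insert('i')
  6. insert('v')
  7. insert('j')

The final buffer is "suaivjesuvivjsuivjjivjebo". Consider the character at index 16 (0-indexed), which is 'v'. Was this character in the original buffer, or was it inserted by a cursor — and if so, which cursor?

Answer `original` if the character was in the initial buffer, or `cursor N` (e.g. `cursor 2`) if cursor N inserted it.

Answer: cursor 4

Derivation:
After op 1 (insert('s')): buffer="saesvsjebo" (len 10), cursors c1@1 c2@4 c3@6, authorship 1..2.3....
After op 2 (insert('u')): buffer="suaesuvsujebo" (len 13), cursors c1@2 c2@6 c3@9, authorship 11..22.33....
After op 3 (move_right): buffer="suaesuvsujebo" (len 13), cursors c1@3 c2@7 c3@10, authorship 11..22.33....
After op 4 (add_cursor(9)): buffer="suaesuvsujebo" (len 13), cursors c1@3 c2@7 c4@9 c3@10, authorship 11..22.33....
After op 5 (insert('i')): buffer="suaiesuvisuijiebo" (len 17), cursors c1@4 c2@9 c4@12 c3@14, authorship 11.1.22.2334.3...
After op 6 (insert('v')): buffer="suaivesuvivsuivjivebo" (len 21), cursors c1@5 c2@11 c4@15 c3@18, authorship 11.11.22.223344.33...
After op 7 (insert('j')): buffer="suaivjesuvivjsuivjjivjebo" (len 25), cursors c1@6 c2@13 c4@18 c3@22, authorship 11.111.22.22233444.333...
Authorship (.=original, N=cursor N): 1 1 . 1 1 1 . 2 2 . 2 2 2 3 3 4 4 4 . 3 3 3 . . .
Index 16: author = 4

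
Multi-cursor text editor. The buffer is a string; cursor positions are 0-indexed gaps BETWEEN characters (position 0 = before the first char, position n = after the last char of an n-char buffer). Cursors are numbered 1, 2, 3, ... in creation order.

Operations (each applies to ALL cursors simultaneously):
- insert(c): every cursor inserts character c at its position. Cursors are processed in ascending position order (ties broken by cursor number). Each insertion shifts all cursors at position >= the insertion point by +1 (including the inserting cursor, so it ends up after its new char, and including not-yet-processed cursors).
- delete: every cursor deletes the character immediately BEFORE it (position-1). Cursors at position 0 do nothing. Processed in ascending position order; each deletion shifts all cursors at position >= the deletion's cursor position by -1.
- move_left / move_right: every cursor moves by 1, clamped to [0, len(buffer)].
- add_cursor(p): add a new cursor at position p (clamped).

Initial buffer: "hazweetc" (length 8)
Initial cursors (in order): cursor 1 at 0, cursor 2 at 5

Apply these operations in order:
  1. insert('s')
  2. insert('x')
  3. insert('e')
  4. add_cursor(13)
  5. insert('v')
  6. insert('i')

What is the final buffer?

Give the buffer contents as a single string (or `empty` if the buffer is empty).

Answer: sxevihazwesxevietvic

Derivation:
After op 1 (insert('s')): buffer="shazwesetc" (len 10), cursors c1@1 c2@7, authorship 1.....2...
After op 2 (insert('x')): buffer="sxhazwesxetc" (len 12), cursors c1@2 c2@9, authorship 11.....22...
After op 3 (insert('e')): buffer="sxehazwesxeetc" (len 14), cursors c1@3 c2@11, authorship 111.....222...
After op 4 (add_cursor(13)): buffer="sxehazwesxeetc" (len 14), cursors c1@3 c2@11 c3@13, authorship 111.....222...
After op 5 (insert('v')): buffer="sxevhazwesxevetvc" (len 17), cursors c1@4 c2@13 c3@16, authorship 1111.....2222..3.
After op 6 (insert('i')): buffer="sxevihazwesxevietvic" (len 20), cursors c1@5 c2@15 c3@19, authorship 11111.....22222..33.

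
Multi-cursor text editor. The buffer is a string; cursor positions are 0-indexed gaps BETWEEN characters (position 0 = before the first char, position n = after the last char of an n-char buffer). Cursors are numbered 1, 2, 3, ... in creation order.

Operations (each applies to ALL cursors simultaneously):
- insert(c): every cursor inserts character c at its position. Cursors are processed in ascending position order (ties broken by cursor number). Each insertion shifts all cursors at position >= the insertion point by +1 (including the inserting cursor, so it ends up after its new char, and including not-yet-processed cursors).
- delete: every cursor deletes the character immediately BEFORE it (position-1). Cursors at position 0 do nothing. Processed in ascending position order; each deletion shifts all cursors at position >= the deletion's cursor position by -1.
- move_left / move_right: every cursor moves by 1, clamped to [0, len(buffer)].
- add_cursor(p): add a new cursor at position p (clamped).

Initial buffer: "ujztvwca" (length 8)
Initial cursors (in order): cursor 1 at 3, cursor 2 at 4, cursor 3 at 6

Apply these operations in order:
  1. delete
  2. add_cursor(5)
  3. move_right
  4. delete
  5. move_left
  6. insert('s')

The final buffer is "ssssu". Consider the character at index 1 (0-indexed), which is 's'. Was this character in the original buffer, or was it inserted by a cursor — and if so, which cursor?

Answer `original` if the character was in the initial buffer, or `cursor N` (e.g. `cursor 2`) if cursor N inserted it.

After op 1 (delete): buffer="ujvca" (len 5), cursors c1@2 c2@2 c3@3, authorship .....
After op 2 (add_cursor(5)): buffer="ujvca" (len 5), cursors c1@2 c2@2 c3@3 c4@5, authorship .....
After op 3 (move_right): buffer="ujvca" (len 5), cursors c1@3 c2@3 c3@4 c4@5, authorship .....
After op 4 (delete): buffer="u" (len 1), cursors c1@1 c2@1 c3@1 c4@1, authorship .
After op 5 (move_left): buffer="u" (len 1), cursors c1@0 c2@0 c3@0 c4@0, authorship .
After op 6 (insert('s')): buffer="ssssu" (len 5), cursors c1@4 c2@4 c3@4 c4@4, authorship 1234.
Authorship (.=original, N=cursor N): 1 2 3 4 .
Index 1: author = 2

Answer: cursor 2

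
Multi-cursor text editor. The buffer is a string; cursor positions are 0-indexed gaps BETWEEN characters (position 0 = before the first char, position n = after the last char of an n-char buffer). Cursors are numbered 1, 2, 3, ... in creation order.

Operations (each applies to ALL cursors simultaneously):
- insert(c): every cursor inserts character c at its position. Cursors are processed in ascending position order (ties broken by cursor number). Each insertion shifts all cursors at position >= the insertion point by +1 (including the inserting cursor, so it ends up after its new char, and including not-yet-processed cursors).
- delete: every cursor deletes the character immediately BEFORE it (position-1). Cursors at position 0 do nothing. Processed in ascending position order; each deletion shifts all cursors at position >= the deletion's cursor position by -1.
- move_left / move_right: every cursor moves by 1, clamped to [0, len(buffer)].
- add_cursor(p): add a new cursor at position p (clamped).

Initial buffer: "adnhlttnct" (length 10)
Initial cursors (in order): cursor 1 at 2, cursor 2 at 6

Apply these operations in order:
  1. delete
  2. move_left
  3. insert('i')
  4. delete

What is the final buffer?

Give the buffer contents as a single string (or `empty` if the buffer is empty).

Answer: anhltnct

Derivation:
After op 1 (delete): buffer="anhltnct" (len 8), cursors c1@1 c2@4, authorship ........
After op 2 (move_left): buffer="anhltnct" (len 8), cursors c1@0 c2@3, authorship ........
After op 3 (insert('i')): buffer="ianhiltnct" (len 10), cursors c1@1 c2@5, authorship 1...2.....
After op 4 (delete): buffer="anhltnct" (len 8), cursors c1@0 c2@3, authorship ........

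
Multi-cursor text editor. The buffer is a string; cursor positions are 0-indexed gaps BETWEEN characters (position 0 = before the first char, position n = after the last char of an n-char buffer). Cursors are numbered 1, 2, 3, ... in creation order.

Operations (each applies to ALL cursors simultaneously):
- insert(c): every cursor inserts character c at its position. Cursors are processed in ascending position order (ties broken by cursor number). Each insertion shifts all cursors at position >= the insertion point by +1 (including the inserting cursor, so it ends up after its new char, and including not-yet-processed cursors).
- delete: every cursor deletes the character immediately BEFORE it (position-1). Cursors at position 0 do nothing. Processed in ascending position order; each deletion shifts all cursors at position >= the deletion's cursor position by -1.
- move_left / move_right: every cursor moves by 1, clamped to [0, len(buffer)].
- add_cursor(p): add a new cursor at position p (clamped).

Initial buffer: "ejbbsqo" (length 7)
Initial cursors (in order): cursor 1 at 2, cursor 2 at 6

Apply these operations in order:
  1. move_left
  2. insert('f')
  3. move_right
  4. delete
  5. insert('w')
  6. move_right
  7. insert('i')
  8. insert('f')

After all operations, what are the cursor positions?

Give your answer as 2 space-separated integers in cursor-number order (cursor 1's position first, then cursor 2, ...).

After op 1 (move_left): buffer="ejbbsqo" (len 7), cursors c1@1 c2@5, authorship .......
After op 2 (insert('f')): buffer="efjbbsfqo" (len 9), cursors c1@2 c2@7, authorship .1....2..
After op 3 (move_right): buffer="efjbbsfqo" (len 9), cursors c1@3 c2@8, authorship .1....2..
After op 4 (delete): buffer="efbbsfo" (len 7), cursors c1@2 c2@6, authorship .1...2.
After op 5 (insert('w')): buffer="efwbbsfwo" (len 9), cursors c1@3 c2@8, authorship .11...22.
After op 6 (move_right): buffer="efwbbsfwo" (len 9), cursors c1@4 c2@9, authorship .11...22.
After op 7 (insert('i')): buffer="efwbibsfwoi" (len 11), cursors c1@5 c2@11, authorship .11.1..22.2
After op 8 (insert('f')): buffer="efwbifbsfwoif" (len 13), cursors c1@6 c2@13, authorship .11.11..22.22

Answer: 6 13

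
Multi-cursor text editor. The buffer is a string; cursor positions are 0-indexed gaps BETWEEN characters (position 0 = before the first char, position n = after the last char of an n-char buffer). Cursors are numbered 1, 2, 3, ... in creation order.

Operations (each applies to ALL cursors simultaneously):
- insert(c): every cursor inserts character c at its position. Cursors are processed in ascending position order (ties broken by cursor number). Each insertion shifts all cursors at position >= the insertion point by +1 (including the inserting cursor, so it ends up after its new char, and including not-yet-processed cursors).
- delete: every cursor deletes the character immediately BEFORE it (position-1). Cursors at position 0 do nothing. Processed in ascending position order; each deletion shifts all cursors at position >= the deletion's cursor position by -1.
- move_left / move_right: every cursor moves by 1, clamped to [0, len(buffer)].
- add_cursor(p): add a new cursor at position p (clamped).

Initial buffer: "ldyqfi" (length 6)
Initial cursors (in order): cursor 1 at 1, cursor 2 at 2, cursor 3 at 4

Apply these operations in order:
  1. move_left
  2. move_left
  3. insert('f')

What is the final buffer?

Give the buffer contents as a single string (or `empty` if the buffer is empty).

Answer: ffldfyqfi

Derivation:
After op 1 (move_left): buffer="ldyqfi" (len 6), cursors c1@0 c2@1 c3@3, authorship ......
After op 2 (move_left): buffer="ldyqfi" (len 6), cursors c1@0 c2@0 c3@2, authorship ......
After op 3 (insert('f')): buffer="ffldfyqfi" (len 9), cursors c1@2 c2@2 c3@5, authorship 12..3....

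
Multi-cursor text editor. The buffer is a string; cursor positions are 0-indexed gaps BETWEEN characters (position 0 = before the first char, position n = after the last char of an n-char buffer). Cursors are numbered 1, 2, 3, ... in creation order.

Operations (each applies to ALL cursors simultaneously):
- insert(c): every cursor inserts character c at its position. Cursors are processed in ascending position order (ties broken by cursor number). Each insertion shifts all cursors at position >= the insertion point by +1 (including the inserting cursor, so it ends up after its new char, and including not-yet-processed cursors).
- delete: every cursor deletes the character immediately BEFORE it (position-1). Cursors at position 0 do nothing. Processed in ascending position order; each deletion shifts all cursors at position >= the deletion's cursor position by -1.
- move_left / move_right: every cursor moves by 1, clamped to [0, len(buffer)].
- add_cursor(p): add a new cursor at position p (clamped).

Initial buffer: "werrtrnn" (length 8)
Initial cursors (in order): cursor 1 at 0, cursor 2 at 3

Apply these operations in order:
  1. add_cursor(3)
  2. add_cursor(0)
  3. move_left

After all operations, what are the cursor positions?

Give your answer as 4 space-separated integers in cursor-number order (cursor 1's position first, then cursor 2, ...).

Answer: 0 2 2 0

Derivation:
After op 1 (add_cursor(3)): buffer="werrtrnn" (len 8), cursors c1@0 c2@3 c3@3, authorship ........
After op 2 (add_cursor(0)): buffer="werrtrnn" (len 8), cursors c1@0 c4@0 c2@3 c3@3, authorship ........
After op 3 (move_left): buffer="werrtrnn" (len 8), cursors c1@0 c4@0 c2@2 c3@2, authorship ........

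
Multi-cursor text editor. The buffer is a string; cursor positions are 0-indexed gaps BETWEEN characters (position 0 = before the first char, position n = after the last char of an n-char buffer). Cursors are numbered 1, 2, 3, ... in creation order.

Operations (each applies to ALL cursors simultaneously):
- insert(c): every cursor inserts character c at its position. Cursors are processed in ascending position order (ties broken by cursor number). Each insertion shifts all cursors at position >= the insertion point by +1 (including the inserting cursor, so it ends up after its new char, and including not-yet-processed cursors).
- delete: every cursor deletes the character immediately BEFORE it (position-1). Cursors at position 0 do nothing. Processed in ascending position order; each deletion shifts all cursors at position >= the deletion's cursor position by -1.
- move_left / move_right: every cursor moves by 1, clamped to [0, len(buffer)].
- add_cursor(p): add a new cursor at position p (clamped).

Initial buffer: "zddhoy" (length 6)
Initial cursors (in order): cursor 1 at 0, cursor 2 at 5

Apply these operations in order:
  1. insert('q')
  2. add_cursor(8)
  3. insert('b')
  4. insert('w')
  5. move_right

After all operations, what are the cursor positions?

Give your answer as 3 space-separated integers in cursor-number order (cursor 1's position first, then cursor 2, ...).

After op 1 (insert('q')): buffer="qzddhoqy" (len 8), cursors c1@1 c2@7, authorship 1.....2.
After op 2 (add_cursor(8)): buffer="qzddhoqy" (len 8), cursors c1@1 c2@7 c3@8, authorship 1.....2.
After op 3 (insert('b')): buffer="qbzddhoqbyb" (len 11), cursors c1@2 c2@9 c3@11, authorship 11.....22.3
After op 4 (insert('w')): buffer="qbwzddhoqbwybw" (len 14), cursors c1@3 c2@11 c3@14, authorship 111.....222.33
After op 5 (move_right): buffer="qbwzddhoqbwybw" (len 14), cursors c1@4 c2@12 c3@14, authorship 111.....222.33

Answer: 4 12 14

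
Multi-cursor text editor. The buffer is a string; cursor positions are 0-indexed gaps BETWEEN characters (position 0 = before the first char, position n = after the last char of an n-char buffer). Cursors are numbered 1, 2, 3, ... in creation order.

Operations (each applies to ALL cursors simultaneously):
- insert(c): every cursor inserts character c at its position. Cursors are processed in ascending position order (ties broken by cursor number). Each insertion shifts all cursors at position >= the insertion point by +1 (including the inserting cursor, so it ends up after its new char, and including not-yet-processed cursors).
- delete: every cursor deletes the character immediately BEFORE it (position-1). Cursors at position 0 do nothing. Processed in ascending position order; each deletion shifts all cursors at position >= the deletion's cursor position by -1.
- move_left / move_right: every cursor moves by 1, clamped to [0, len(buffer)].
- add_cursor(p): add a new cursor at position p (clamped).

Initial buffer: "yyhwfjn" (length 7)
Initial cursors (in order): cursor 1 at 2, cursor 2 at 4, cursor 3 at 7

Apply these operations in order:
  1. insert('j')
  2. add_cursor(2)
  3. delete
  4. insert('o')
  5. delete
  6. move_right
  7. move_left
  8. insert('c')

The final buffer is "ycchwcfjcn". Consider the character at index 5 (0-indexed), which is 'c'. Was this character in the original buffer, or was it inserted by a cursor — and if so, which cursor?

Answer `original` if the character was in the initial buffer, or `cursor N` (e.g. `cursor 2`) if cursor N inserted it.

Answer: cursor 2

Derivation:
After op 1 (insert('j')): buffer="yyjhwjfjnj" (len 10), cursors c1@3 c2@6 c3@10, authorship ..1..2...3
After op 2 (add_cursor(2)): buffer="yyjhwjfjnj" (len 10), cursors c4@2 c1@3 c2@6 c3@10, authorship ..1..2...3
After op 3 (delete): buffer="yhwfjn" (len 6), cursors c1@1 c4@1 c2@3 c3@6, authorship ......
After op 4 (insert('o')): buffer="yoohwofjno" (len 10), cursors c1@3 c4@3 c2@6 c3@10, authorship .14..2...3
After op 5 (delete): buffer="yhwfjn" (len 6), cursors c1@1 c4@1 c2@3 c3@6, authorship ......
After op 6 (move_right): buffer="yhwfjn" (len 6), cursors c1@2 c4@2 c2@4 c3@6, authorship ......
After op 7 (move_left): buffer="yhwfjn" (len 6), cursors c1@1 c4@1 c2@3 c3@5, authorship ......
After op 8 (insert('c')): buffer="ycchwcfjcn" (len 10), cursors c1@3 c4@3 c2@6 c3@9, authorship .14..2..3.
Authorship (.=original, N=cursor N): . 1 4 . . 2 . . 3 .
Index 5: author = 2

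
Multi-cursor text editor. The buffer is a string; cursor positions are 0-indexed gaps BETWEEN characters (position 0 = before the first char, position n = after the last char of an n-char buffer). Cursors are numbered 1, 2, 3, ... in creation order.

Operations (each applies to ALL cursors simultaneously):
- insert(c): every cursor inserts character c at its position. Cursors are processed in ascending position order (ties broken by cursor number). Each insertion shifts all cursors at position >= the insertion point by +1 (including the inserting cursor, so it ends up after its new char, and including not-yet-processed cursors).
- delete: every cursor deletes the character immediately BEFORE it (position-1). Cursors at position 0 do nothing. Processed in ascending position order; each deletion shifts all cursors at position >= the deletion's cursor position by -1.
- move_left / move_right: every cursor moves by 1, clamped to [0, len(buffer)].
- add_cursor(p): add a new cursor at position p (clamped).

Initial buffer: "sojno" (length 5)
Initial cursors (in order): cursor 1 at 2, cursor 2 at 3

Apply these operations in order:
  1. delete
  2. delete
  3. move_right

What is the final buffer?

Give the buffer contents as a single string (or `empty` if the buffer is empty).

Answer: no

Derivation:
After op 1 (delete): buffer="sno" (len 3), cursors c1@1 c2@1, authorship ...
After op 2 (delete): buffer="no" (len 2), cursors c1@0 c2@0, authorship ..
After op 3 (move_right): buffer="no" (len 2), cursors c1@1 c2@1, authorship ..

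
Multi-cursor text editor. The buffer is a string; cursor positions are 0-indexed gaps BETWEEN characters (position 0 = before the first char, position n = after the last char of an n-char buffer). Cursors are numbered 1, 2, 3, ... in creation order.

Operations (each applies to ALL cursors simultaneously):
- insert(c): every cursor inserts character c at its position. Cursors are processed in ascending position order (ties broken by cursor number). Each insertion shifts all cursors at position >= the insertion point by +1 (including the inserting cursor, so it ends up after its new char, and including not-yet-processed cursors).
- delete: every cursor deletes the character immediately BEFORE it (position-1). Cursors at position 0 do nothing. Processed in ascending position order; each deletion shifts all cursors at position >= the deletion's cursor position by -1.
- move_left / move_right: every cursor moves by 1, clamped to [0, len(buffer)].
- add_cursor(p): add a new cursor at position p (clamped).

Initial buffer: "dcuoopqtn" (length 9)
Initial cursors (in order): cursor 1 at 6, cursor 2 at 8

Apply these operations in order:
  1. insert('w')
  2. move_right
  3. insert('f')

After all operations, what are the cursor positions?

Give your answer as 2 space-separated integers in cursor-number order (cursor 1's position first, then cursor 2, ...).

Answer: 9 13

Derivation:
After op 1 (insert('w')): buffer="dcuoopwqtwn" (len 11), cursors c1@7 c2@10, authorship ......1..2.
After op 2 (move_right): buffer="dcuoopwqtwn" (len 11), cursors c1@8 c2@11, authorship ......1..2.
After op 3 (insert('f')): buffer="dcuoopwqftwnf" (len 13), cursors c1@9 c2@13, authorship ......1.1.2.2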